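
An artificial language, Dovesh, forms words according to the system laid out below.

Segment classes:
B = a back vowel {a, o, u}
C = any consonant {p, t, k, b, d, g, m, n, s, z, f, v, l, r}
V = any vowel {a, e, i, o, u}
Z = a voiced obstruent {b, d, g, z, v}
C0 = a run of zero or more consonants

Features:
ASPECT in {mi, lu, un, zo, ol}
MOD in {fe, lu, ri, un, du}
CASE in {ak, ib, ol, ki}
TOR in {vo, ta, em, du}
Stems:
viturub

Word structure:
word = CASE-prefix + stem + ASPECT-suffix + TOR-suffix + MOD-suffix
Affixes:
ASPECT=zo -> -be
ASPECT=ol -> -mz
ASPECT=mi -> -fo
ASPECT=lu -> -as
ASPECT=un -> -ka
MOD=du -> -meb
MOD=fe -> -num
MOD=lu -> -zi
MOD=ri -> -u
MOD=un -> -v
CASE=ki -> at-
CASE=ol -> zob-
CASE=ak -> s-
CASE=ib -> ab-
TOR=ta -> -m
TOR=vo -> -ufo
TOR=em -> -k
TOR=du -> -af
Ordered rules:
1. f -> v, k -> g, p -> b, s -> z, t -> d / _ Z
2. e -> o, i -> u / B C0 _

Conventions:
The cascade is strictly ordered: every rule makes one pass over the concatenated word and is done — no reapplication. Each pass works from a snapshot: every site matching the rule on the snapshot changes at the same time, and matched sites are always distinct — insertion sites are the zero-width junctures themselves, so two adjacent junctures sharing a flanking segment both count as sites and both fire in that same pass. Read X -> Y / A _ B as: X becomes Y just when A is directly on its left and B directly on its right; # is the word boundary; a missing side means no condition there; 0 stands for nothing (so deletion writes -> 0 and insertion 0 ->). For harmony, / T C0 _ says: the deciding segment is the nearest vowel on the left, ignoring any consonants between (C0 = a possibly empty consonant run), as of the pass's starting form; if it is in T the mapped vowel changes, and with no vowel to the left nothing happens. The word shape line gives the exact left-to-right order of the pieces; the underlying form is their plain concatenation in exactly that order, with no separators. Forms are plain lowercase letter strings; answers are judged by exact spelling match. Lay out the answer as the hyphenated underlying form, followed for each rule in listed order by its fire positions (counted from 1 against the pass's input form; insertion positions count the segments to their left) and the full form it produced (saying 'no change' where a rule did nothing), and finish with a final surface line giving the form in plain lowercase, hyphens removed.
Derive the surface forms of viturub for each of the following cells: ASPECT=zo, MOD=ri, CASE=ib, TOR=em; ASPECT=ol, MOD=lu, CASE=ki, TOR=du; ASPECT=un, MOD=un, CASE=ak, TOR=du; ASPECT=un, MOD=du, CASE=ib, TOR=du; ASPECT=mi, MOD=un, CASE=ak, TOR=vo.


cell ASPECT=zo, MOD=ri, CASE=ib, TOR=em:
underlying: ab-viturub-be-k-u
1. f -> v, k -> g, p -> b, s -> z, t -> d / _ Z: no change
2. e -> o, i -> u / B C0 _: fires at position(s) 4, 11: abvuturubboku
surface: abvuturubboku

cell ASPECT=ol, MOD=lu, CASE=ki, TOR=du:
underlying: at-viturub-mz-af-zi
1. f -> v, k -> g, p -> b, s -> z, t -> d / _ Z: fires at position(s) 2, 13: adviturubmzavzi
2. e -> o, i -> u / B C0 _: fires at position(s) 4, 15: advuturubmzavzu
surface: advuturubmzavzu

cell ASPECT=un, MOD=un, CASE=ak, TOR=du:
underlying: s-viturub-ka-af-v
1. f -> v, k -> g, p -> b, s -> z, t -> d / _ Z: fires at position(s) 1, 12: zviturubkaavv
2. e -> o, i -> u / B C0 _: no change
surface: zviturubkaavv

cell ASPECT=un, MOD=du, CASE=ib, TOR=du:
underlying: ab-viturub-ka-af-meb
1. f -> v, k -> g, p -> b, s -> z, t -> d / _ Z: no change
2. e -> o, i -> u / B C0 _: fires at position(s) 4, 15: abvuturubkaafmob
surface: abvuturubkaafmob

cell ASPECT=mi, MOD=un, CASE=ak, TOR=vo:
underlying: s-viturub-fo-ufo-v
1. f -> v, k -> g, p -> b, s -> z, t -> d / _ Z: fires at position(s) 1: zviturubfoufov
2. e -> o, i -> u / B C0 _: no change
surface: zviturubfoufov


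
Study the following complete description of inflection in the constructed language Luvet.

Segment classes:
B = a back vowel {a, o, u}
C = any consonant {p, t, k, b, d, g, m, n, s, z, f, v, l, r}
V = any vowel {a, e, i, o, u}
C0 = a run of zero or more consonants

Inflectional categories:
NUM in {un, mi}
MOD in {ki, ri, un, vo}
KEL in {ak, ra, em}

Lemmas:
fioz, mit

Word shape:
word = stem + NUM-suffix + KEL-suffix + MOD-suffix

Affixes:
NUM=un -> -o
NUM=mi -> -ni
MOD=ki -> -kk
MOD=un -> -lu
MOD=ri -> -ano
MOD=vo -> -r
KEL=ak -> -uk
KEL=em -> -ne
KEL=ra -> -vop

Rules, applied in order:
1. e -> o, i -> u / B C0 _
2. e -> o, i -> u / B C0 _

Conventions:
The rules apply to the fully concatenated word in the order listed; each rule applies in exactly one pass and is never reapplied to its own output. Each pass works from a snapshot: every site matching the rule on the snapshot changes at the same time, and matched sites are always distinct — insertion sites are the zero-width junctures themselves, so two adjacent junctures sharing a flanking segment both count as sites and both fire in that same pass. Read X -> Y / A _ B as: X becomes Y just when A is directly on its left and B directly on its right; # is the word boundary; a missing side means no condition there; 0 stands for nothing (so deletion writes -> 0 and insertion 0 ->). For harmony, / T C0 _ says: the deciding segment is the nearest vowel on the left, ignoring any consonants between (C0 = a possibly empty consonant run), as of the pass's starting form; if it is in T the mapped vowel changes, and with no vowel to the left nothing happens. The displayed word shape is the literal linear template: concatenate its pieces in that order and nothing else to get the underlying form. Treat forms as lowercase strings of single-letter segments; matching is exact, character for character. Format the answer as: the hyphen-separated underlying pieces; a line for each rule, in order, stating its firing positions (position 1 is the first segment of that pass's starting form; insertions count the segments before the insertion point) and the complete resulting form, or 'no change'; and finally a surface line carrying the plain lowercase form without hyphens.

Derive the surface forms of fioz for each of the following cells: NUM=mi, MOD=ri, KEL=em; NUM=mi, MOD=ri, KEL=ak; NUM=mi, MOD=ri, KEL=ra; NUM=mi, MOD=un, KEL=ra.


cell NUM=mi, MOD=ri, KEL=em:
underlying: fioz-ni-ne-ano
1. e -> o, i -> u / B C0 _: fires at position(s) 6: fioznuneano
2. e -> o, i -> u / B C0 _: fires at position(s) 8: fioznunoano
surface: fioznunoano

cell NUM=mi, MOD=ri, KEL=ak:
underlying: fioz-ni-uk-ano
1. e -> o, i -> u / B C0 _: fires at position(s) 6: fioznuukano
2. e -> o, i -> u / B C0 _: no change
surface: fioznuukano

cell NUM=mi, MOD=ri, KEL=ra:
underlying: fioz-ni-vop-ano
1. e -> o, i -> u / B C0 _: fires at position(s) 6: fioznuvopano
2. e -> o, i -> u / B C0 _: no change
surface: fioznuvopano

cell NUM=mi, MOD=un, KEL=ra:
underlying: fioz-ni-vop-lu
1. e -> o, i -> u / B C0 _: fires at position(s) 6: fioznuvoplu
2. e -> o, i -> u / B C0 _: no change
surface: fioznuvoplu


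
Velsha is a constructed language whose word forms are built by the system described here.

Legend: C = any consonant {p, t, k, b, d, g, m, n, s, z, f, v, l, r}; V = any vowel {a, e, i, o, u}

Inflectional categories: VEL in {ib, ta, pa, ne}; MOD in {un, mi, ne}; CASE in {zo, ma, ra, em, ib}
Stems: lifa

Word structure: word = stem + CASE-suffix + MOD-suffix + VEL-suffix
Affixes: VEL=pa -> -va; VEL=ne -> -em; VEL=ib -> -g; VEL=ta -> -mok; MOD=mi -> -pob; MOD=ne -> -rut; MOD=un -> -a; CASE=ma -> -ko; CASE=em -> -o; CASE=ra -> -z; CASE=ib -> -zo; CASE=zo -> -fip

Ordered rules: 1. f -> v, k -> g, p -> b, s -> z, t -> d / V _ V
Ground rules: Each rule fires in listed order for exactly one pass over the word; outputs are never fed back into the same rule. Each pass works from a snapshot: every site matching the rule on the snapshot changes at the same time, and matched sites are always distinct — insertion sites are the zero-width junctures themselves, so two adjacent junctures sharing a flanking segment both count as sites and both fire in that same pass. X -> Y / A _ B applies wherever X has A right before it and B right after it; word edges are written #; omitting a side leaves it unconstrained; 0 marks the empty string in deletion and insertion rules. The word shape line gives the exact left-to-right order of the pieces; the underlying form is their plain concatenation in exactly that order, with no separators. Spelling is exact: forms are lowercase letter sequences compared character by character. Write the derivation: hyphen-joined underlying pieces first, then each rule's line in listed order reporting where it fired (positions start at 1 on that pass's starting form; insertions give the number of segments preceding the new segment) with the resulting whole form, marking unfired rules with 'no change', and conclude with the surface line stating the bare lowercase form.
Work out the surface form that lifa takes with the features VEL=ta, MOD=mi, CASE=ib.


underlying: lifa-zo-pob-mok
1. f -> v, k -> g, p -> b, s -> z, t -> d / V _ V: fires at position(s) 3, 7: livazobobmok
surface: livazobobmok


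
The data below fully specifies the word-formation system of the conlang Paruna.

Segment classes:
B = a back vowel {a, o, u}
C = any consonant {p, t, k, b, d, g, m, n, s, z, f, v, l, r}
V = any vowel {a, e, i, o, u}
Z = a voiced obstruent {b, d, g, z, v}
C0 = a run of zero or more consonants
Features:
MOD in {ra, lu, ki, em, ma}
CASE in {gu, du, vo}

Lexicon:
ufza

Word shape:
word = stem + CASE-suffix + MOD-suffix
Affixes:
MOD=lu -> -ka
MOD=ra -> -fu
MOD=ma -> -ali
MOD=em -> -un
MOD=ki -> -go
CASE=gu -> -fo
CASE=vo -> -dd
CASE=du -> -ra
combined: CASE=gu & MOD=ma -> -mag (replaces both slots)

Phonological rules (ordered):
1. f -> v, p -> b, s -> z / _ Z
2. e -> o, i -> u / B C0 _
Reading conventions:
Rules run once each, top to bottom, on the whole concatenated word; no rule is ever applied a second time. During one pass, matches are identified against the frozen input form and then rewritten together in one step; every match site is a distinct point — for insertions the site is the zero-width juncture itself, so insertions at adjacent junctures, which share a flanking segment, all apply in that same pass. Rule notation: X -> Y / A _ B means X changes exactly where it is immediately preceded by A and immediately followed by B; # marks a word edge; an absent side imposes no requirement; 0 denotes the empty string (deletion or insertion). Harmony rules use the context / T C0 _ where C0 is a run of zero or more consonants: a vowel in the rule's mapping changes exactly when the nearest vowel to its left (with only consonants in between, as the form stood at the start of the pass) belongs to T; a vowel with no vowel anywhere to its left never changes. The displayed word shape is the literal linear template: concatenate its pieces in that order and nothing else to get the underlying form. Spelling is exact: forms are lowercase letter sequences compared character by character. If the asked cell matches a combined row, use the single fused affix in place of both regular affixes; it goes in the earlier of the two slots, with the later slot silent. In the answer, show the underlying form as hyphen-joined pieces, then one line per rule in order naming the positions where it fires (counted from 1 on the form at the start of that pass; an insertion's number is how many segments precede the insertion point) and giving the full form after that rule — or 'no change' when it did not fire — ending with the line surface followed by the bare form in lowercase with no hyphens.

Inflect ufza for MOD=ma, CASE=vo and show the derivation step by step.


underlying: ufza-dd-ali
1. f -> v, p -> b, s -> z / _ Z: fires at position(s) 2: uvzaddali
2. e -> o, i -> u / B C0 _: fires at position(s) 9: uvzaddalu
surface: uvzaddalu


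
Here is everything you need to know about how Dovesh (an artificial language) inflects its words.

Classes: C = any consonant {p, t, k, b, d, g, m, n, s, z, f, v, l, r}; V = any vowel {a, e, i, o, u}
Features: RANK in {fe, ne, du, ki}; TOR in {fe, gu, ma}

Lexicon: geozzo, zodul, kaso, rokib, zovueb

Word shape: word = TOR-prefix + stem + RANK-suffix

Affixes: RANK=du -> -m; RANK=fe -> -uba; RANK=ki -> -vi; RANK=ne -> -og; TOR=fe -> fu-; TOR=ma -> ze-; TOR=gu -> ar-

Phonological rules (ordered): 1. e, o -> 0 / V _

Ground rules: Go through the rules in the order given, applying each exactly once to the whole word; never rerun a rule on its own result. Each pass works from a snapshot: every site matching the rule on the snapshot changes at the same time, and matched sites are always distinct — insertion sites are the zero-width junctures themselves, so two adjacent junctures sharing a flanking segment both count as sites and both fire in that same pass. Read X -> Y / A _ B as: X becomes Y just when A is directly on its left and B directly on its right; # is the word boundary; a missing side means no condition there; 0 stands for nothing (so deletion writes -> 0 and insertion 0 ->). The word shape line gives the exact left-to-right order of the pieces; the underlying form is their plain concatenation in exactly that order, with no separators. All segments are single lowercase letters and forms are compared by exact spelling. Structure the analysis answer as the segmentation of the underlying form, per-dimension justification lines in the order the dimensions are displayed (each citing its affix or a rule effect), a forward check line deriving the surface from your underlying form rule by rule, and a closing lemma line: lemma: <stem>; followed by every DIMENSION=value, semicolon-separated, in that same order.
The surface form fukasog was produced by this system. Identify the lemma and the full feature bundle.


underlying: fu-kaso-og
RANK=ne - signalled by the affix -og
TOR=fe - signalled by the affix fu-
check: fukasoog -> fukasog
lemma: kaso; RANK=ne; TOR=fe


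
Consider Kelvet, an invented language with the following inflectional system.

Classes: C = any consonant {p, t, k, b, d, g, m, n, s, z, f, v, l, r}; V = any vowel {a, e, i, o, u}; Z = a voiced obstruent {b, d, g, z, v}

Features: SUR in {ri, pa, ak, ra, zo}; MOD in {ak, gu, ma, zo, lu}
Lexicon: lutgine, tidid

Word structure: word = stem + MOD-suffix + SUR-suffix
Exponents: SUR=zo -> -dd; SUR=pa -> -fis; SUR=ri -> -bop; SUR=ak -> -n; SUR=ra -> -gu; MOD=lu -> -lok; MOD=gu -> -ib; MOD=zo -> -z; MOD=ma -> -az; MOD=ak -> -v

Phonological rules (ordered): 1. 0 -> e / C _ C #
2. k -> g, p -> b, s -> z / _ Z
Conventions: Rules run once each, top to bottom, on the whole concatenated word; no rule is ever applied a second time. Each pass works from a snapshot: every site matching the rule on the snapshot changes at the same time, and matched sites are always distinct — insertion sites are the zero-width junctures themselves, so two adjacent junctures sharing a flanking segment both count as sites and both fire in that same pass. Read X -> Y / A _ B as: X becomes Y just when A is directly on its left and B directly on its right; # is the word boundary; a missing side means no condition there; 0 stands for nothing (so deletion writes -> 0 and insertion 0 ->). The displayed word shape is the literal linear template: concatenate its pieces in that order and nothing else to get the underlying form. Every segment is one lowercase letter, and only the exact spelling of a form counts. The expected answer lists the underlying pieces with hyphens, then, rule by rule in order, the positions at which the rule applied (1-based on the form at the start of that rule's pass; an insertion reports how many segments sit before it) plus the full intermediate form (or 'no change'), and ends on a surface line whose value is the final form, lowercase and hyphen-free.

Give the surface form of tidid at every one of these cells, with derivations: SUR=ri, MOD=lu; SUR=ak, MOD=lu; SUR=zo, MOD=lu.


cell SUR=ri, MOD=lu:
underlying: tidid-lok-bop
1. 0 -> e / C _ C #: no change
2. k -> g, p -> b, s -> z / _ Z: fires at position(s) 8: tididlogbop
surface: tididlogbop

cell SUR=ak, MOD=lu:
underlying: tidid-lok-n
1. 0 -> e / C _ C #: inserts after position(s) 8: tididloken
2. k -> g, p -> b, s -> z / _ Z: no change
surface: tididloken

cell SUR=zo, MOD=lu:
underlying: tidid-lok-dd
1. 0 -> e / C _ C #: inserts after position(s) 9: tididlokded
2. k -> g, p -> b, s -> z / _ Z: fires at position(s) 8: tididlogded
surface: tididlogded


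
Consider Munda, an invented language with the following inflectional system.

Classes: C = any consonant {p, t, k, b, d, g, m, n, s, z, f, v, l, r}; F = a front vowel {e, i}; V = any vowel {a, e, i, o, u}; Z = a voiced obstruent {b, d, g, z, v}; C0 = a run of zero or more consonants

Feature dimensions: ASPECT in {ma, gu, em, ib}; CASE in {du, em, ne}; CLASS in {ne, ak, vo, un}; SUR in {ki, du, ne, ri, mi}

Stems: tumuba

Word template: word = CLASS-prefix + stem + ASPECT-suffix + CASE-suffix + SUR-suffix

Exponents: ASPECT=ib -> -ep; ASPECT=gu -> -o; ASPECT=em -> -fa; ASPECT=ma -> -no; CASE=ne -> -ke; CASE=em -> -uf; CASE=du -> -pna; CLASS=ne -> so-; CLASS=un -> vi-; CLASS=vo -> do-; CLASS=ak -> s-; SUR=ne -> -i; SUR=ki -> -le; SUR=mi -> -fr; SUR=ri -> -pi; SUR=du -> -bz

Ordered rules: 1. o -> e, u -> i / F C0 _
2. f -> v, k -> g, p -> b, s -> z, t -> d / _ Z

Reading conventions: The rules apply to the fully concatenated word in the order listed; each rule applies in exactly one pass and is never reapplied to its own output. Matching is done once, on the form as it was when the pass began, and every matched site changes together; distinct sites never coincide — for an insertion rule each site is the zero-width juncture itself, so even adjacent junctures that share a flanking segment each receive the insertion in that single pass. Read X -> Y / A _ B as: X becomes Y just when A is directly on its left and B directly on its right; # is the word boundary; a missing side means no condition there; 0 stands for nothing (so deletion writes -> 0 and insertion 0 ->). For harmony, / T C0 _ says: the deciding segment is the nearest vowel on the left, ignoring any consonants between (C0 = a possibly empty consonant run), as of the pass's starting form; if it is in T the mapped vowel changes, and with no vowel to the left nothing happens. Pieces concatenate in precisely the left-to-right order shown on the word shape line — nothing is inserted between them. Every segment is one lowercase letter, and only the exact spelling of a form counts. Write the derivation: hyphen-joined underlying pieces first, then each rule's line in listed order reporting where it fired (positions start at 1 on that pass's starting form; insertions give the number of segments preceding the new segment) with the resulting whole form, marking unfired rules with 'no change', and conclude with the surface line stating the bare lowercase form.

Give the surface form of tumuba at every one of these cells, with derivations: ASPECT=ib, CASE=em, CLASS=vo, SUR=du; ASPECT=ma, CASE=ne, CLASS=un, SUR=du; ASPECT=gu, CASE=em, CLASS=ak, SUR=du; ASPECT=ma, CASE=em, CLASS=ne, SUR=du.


cell ASPECT=ib, CASE=em, CLASS=vo, SUR=du:
underlying: do-tumuba-ep-uf-bz
1. o -> e, u -> i / F C0 _: fires at position(s) 11: dotumubaepifbz
2. f -> v, k -> g, p -> b, s -> z, t -> d / _ Z: fires at position(s) 12: dotumubaepivbz
surface: dotumubaepivbz

cell ASPECT=ma, CASE=ne, CLASS=un, SUR=du:
underlying: vi-tumuba-no-ke-bz
1. o -> e, u -> i / F C0 _: fires at position(s) 4: vitimubanokebz
2. f -> v, k -> g, p -> b, s -> z, t -> d / _ Z: no change
surface: vitimubanokebz

cell ASPECT=gu, CASE=em, CLASS=ak, SUR=du:
underlying: s-tumuba-o-uf-bz
1. o -> e, u -> i / F C0 _: no change
2. f -> v, k -> g, p -> b, s -> z, t -> d / _ Z: fires at position(s) 10: stumubaouvbz
surface: stumubaouvbz

cell ASPECT=ma, CASE=em, CLASS=ne, SUR=du:
underlying: so-tumuba-no-uf-bz
1. o -> e, u -> i / F C0 _: no change
2. f -> v, k -> g, p -> b, s -> z, t -> d / _ Z: fires at position(s) 12: sotumubanouvbz
surface: sotumubanouvbz


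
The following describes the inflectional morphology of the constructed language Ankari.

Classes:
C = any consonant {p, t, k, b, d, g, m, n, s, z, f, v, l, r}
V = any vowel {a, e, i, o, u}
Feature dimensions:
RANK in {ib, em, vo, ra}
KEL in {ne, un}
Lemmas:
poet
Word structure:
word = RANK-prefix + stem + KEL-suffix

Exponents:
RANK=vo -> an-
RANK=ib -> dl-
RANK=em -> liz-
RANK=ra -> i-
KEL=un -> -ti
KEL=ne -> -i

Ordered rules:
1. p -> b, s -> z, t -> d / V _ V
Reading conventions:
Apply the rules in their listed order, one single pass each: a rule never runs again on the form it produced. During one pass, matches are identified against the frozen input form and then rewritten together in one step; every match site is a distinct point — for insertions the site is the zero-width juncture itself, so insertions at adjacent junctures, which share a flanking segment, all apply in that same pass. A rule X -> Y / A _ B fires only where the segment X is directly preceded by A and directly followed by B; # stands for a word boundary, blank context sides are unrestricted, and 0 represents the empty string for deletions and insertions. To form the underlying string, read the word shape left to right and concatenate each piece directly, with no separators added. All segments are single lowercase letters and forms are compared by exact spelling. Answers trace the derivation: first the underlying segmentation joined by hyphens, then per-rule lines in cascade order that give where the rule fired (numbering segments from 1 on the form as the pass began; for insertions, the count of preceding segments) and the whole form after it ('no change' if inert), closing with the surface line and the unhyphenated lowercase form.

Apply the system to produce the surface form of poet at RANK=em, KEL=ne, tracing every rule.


underlying: liz-poet-i
1. p -> b, s -> z, t -> d / V _ V: fires at position(s) 7: lizpoedi
surface: lizpoedi


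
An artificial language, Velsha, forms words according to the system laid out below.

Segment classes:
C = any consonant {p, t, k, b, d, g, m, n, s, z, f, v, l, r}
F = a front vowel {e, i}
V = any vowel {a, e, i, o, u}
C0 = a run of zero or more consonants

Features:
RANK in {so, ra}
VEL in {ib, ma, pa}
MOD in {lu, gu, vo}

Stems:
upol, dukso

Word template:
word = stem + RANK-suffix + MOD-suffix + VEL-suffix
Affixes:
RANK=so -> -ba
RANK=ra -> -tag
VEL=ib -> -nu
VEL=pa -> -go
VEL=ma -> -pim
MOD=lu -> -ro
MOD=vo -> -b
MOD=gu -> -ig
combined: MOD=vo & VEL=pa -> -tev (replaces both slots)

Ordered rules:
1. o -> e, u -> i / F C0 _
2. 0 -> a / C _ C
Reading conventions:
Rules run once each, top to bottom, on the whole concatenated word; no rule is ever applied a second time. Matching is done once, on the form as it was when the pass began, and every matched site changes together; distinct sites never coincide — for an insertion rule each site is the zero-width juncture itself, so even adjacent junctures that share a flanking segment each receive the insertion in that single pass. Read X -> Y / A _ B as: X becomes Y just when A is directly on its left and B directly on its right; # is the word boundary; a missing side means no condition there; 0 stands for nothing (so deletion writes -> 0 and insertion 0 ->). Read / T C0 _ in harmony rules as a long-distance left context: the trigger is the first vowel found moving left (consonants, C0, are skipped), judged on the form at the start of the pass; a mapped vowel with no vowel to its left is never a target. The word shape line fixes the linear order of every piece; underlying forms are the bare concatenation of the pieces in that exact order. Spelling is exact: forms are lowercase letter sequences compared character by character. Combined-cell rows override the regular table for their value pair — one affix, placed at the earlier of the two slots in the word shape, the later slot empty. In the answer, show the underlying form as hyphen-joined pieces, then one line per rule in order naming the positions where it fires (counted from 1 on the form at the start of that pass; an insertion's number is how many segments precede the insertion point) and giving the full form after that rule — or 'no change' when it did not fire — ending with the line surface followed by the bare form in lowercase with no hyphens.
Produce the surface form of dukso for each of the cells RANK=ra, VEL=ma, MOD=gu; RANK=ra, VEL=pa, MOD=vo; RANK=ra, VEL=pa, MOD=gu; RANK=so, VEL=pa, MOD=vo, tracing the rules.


cell RANK=ra, VEL=ma, MOD=gu:
underlying: dukso-tag-ig-pim
1. o -> e, u -> i / F C0 _: no change
2. 0 -> a / C _ C: inserts after position(s) 3, 10: dukasotagigapim
surface: dukasotagigapim

cell RANK=ra, VEL=pa, MOD=vo:
underlying: dukso-tag-tev
1. o -> e, u -> i / F C0 _: no change
2. 0 -> a / C _ C: inserts after position(s) 3, 8: dukasotagatev
surface: dukasotagatev

cell RANK=ra, VEL=pa, MOD=gu:
underlying: dukso-tag-ig-go
1. o -> e, u -> i / F C0 _: fires at position(s) 12: duksotagigge
2. 0 -> a / C _ C: inserts after position(s) 3, 10: dukasotagigage
surface: dukasotagigage

cell RANK=so, VEL=pa, MOD=vo:
underlying: dukso-ba-tev
1. o -> e, u -> i / F C0 _: no change
2. 0 -> a / C _ C: inserts after position(s) 3: dukasobatev
surface: dukasobatev


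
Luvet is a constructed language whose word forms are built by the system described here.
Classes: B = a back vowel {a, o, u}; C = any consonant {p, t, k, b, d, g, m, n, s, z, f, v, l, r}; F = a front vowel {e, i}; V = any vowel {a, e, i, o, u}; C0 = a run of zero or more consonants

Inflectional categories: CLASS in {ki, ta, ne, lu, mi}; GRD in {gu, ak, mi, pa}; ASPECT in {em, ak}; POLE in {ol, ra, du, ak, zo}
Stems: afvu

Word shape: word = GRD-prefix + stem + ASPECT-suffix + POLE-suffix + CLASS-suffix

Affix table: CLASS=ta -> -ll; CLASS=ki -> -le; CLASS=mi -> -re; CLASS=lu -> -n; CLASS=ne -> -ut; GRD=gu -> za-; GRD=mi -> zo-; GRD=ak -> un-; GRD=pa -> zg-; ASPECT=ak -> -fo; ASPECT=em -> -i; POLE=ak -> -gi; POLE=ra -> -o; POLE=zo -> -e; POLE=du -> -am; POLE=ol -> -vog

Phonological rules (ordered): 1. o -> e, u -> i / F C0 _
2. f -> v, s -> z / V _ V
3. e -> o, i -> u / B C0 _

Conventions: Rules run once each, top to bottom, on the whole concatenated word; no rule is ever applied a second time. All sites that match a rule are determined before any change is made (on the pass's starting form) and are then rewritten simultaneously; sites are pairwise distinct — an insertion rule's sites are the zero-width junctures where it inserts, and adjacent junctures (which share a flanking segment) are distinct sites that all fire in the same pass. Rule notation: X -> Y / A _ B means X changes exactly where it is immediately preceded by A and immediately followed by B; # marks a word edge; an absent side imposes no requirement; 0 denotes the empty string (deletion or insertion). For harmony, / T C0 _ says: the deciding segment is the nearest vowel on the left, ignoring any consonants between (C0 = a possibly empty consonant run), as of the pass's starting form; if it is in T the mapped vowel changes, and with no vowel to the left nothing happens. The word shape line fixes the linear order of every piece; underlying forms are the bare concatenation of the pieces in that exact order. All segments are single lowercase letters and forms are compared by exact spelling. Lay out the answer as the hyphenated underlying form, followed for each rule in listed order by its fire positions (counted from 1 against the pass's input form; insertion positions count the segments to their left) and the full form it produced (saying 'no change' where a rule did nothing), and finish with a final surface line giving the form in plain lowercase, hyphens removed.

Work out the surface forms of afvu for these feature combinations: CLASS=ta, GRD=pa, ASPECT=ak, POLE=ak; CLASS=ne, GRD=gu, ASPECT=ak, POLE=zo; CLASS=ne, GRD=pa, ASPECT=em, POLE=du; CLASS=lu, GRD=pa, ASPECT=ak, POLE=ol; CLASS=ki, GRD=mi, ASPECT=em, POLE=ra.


cell CLASS=ta, GRD=pa, ASPECT=ak, POLE=ak:
underlying: zg-afvu-fo-gi-ll
1. o -> e, u -> i / F C0 _: no change
2. f -> v, s -> z / V _ V: fires at position(s) 7: zgafvuvogill
3. e -> o, i -> u / B C0 _: fires at position(s) 10: zgafvuvogull
surface: zgafvuvogull

cell CLASS=ne, GRD=gu, ASPECT=ak, POLE=zo:
underlying: za-afvu-fo-e-ut
1. o -> e, u -> i / F C0 _: fires at position(s) 10: zaafvufoeit
2. f -> v, s -> z / V _ V: fires at position(s) 7: zaafvuvoeit
3. e -> o, i -> u / B C0 _: fires at position(s) 9: zaafvuvooit
surface: zaafvuvooit

cell CLASS=ne, GRD=pa, ASPECT=em, POLE=du:
underlying: zg-afvu-i-am-ut
1. o -> e, u -> i / F C0 _: no change
2. f -> v, s -> z / V _ V: no change
3. e -> o, i -> u / B C0 _: fires at position(s) 7: zgafvuuamut
surface: zgafvuuamut

cell CLASS=lu, GRD=pa, ASPECT=ak, POLE=ol:
underlying: zg-afvu-fo-vog-n
1. o -> e, u -> i / F C0 _: no change
2. f -> v, s -> z / V _ V: fires at position(s) 7: zgafvuvovogn
3. e -> o, i -> u / B C0 _: no change
surface: zgafvuvovogn

cell CLASS=ki, GRD=mi, ASPECT=em, POLE=ra:
underlying: zo-afvu-i-o-le
1. o -> e, u -> i / F C0 _: fires at position(s) 8: zoafvuiele
2. f -> v, s -> z / V _ V: no change
3. e -> o, i -> u / B C0 _: fires at position(s) 7: zoafvuuele
surface: zoafvuuele


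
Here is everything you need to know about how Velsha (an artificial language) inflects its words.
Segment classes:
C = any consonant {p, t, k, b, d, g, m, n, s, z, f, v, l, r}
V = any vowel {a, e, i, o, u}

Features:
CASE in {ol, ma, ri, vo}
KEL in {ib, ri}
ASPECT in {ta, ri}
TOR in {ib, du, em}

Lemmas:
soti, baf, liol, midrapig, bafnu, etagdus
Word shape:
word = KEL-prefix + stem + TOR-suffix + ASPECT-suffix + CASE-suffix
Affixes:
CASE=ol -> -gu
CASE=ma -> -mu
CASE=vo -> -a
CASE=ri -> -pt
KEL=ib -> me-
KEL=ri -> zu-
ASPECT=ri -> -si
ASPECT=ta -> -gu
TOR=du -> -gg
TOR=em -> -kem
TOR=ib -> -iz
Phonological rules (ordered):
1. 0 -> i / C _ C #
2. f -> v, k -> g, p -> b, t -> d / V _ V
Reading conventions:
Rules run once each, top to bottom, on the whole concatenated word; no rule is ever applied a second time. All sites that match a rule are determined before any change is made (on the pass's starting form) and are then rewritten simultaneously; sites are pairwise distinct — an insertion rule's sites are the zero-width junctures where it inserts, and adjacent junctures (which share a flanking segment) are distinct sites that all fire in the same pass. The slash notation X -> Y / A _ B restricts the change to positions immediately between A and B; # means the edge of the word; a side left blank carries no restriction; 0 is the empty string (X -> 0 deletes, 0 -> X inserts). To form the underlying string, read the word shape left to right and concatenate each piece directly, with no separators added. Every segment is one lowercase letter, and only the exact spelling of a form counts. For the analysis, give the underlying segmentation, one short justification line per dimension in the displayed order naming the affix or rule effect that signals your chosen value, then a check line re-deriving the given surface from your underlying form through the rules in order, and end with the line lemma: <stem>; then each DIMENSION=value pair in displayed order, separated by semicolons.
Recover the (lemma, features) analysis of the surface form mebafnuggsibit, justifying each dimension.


underlying: me-bafnu-gg-si-pt
CASE=ri - signalled by the affix -pt
KEL=ib - signalled by the affix me-
ASPECT=ri - signalled by the affix -si
TOR=du - signalled by the affix -gg
check: mebafnuggsipt -> mebafnuggsipit -> mebafnuggsibit
lemma: bafnu; CASE=ri; KEL=ib; ASPECT=ri; TOR=du


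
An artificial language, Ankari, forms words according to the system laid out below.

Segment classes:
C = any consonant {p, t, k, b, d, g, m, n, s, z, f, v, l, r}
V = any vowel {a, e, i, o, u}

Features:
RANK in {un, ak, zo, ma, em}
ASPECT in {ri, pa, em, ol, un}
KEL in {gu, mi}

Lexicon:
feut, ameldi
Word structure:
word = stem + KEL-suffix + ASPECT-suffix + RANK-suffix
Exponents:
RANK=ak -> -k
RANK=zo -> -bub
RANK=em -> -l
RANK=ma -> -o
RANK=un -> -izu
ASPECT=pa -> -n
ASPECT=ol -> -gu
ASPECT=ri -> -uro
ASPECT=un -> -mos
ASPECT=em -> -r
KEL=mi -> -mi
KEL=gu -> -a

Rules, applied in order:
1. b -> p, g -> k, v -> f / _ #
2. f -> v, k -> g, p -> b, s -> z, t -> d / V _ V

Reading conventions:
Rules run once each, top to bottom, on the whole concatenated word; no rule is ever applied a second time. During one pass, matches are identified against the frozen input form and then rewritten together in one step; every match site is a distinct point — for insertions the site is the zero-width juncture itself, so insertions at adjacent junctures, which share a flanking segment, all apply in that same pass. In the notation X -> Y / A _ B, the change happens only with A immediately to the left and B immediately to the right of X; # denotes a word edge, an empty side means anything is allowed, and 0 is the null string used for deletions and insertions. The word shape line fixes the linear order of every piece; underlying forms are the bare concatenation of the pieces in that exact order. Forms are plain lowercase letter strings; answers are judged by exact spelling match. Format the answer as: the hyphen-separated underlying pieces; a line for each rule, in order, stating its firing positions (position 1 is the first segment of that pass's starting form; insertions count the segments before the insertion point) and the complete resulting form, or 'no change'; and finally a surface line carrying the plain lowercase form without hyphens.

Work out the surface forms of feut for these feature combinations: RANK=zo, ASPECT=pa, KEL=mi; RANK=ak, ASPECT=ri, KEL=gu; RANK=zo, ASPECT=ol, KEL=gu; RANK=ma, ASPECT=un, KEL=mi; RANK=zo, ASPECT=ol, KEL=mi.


cell RANK=zo, ASPECT=pa, KEL=mi:
underlying: feut-mi-n-bub
1. b -> p, g -> k, v -> f / _ #: fires at position(s) 10: feutminbup
2. f -> v, k -> g, p -> b, s -> z, t -> d / V _ V: no change
surface: feutminbup

cell RANK=ak, ASPECT=ri, KEL=gu:
underlying: feut-a-uro-k
1. b -> p, g -> k, v -> f / _ #: no change
2. f -> v, k -> g, p -> b, s -> z, t -> d / V _ V: fires at position(s) 4: feudaurok
surface: feudaurok

cell RANK=zo, ASPECT=ol, KEL=gu:
underlying: feut-a-gu-bub
1. b -> p, g -> k, v -> f / _ #: fires at position(s) 10: feutagubup
2. f -> v, k -> g, p -> b, s -> z, t -> d / V _ V: fires at position(s) 4: feudagubup
surface: feudagubup

cell RANK=ma, ASPECT=un, KEL=mi:
underlying: feut-mi-mos-o
1. b -> p, g -> k, v -> f / _ #: no change
2. f -> v, k -> g, p -> b, s -> z, t -> d / V _ V: fires at position(s) 9: feutmimozo
surface: feutmimozo

cell RANK=zo, ASPECT=ol, KEL=mi:
underlying: feut-mi-gu-bub
1. b -> p, g -> k, v -> f / _ #: fires at position(s) 11: feutmigubup
2. f -> v, k -> g, p -> b, s -> z, t -> d / V _ V: no change
surface: feutmigubup


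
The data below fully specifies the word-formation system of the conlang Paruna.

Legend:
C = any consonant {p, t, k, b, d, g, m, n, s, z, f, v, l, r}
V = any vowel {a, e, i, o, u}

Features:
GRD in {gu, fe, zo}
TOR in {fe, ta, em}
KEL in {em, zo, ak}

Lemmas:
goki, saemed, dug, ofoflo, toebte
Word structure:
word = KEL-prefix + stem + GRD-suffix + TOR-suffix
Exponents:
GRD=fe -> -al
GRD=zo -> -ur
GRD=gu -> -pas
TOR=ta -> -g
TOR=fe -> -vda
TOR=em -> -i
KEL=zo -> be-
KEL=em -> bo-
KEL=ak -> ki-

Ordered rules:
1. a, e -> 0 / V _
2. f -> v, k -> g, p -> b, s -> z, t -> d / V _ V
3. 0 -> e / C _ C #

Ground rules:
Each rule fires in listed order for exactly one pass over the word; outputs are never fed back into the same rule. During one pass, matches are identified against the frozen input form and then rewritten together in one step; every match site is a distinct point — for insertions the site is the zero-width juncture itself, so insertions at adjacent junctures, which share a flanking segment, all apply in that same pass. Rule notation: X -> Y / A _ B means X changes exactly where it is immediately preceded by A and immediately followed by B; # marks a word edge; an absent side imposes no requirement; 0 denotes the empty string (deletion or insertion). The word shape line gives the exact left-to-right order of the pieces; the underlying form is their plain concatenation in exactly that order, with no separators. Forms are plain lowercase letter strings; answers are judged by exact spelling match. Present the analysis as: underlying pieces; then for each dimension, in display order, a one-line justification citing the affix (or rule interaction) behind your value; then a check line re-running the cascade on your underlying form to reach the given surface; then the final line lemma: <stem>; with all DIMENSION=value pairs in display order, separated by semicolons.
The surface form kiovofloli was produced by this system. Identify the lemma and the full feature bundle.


underlying: ki-ofoflo-al-i
GRD=fe - signalled by the affix -al
TOR=em - signalled by the affix -i
KEL=ak - signalled by the affix ki-
check: kiofofloali -> kiofofloli -> kiovofloli -> kiovofloli
lemma: ofoflo; GRD=fe; TOR=em; KEL=ak


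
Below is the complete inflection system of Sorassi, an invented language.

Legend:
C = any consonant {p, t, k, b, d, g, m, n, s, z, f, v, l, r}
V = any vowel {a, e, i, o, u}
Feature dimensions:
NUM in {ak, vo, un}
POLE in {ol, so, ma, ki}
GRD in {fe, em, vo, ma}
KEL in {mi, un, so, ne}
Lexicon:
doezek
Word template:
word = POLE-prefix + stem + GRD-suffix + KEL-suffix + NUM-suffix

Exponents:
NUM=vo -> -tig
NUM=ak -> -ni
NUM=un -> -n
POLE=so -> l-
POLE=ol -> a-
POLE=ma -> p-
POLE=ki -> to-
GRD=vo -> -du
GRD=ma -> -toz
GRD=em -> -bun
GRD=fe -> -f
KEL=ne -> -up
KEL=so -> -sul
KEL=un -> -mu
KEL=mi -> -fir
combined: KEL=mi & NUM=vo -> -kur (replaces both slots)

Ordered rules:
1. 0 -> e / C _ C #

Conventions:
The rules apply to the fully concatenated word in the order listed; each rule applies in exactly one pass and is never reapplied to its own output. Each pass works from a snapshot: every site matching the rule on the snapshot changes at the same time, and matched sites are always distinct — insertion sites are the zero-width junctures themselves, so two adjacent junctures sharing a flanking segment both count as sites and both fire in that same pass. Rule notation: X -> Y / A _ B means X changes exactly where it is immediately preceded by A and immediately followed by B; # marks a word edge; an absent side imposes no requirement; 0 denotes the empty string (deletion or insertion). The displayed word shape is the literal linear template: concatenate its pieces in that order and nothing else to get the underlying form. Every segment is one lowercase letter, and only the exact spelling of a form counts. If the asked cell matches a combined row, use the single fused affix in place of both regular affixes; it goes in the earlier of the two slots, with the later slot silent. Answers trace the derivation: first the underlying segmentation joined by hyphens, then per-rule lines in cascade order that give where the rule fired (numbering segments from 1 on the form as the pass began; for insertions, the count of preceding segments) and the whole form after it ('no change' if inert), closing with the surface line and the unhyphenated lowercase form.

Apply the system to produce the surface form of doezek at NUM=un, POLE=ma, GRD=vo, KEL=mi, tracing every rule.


underlying: p-doezek-du-fir-n
1. 0 -> e / C _ C #: inserts after position(s) 12: pdoezekdufiren
surface: pdoezekdufiren


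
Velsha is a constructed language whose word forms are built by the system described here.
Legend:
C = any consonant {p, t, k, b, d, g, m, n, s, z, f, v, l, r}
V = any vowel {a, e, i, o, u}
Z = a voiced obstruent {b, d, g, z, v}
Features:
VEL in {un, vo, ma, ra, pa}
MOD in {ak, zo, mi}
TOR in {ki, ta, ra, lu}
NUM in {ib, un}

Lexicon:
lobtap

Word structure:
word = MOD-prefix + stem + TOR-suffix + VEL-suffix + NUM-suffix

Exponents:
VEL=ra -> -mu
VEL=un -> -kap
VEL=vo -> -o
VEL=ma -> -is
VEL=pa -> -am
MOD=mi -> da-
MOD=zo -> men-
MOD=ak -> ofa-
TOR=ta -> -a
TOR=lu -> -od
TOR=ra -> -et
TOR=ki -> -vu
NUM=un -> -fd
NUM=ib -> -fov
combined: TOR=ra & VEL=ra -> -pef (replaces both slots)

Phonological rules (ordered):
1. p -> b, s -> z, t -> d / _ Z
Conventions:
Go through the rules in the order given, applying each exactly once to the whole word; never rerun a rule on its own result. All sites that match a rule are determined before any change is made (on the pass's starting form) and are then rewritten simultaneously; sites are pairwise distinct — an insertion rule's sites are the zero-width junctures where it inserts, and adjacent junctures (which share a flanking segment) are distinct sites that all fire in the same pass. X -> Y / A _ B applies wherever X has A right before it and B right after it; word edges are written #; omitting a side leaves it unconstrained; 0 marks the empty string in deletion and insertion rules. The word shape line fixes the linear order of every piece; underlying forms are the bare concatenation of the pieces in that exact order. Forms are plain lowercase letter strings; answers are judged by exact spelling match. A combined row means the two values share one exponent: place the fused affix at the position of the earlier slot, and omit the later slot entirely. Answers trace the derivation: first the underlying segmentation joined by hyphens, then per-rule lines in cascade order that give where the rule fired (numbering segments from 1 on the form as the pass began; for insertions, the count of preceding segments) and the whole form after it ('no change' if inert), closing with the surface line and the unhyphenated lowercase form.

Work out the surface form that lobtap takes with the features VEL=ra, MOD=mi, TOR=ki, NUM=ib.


underlying: da-lobtap-vu-mu-fov
1. p -> b, s -> z, t -> d / _ Z: fires at position(s) 8: dalobtabvumufov
surface: dalobtabvumufov
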